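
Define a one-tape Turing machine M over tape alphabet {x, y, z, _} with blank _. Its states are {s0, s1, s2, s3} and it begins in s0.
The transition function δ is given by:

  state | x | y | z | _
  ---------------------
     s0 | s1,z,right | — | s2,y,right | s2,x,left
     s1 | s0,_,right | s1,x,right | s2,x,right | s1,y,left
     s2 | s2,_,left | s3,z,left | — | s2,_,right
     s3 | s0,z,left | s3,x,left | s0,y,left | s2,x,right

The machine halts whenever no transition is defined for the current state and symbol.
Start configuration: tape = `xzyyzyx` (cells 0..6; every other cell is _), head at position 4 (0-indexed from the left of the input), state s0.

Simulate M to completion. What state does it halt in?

state=s0 head=4 tape=xzyy[z]yx   (s0,z)→(s2,y,right)
state=s2 head=5 tape=xzyyy[y]x   (s2,y)→(s3,z,left)
state=s3 head=4 tape=xzyy[y]zx   (s3,y)→(s3,x,left)
state=s3 head=3 tape=xzy[y]xzx   (s3,y)→(s3,x,left)
state=s3 head=2 tape=xz[y]xxzx   (s3,y)→(s3,x,left)
state=s3 head=1 tape=x[z]xxxzx   (s3,z)→(s0,y,left)
state=s0 head=0 tape=[x]yxxxzx   (s0,x)→(s1,z,right)
state=s1 head=1 tape=z[y]xxxzx   (s1,y)→(s1,x,right)
state=s1 head=2 tape=zx[x]xxzx   (s1,x)→(s0,_,right)
state=s0 head=3 tape=zx_[x]xzx   (s0,x)→(s1,z,right)
state=s1 head=4 tape=zx_z[x]zx   (s1,x)→(s0,_,right)
state=s0 head=5 tape=zx_z_[z]x   (s0,z)→(s2,y,right)
state=s2 head=6 tape=zx_z_y[x]   (s2,x)→(s2,_,left)
state=s2 head=5 tape=zx_z_[y]_   (s2,y)→(s3,z,left)
state=s3 head=4 tape=zx_z[_]z_   (s3,_)→(s2,x,right)
state=s2 head=5 tape=zx_zx[z]_
No transition is defined for (s2, z); M halts in state s2.

s2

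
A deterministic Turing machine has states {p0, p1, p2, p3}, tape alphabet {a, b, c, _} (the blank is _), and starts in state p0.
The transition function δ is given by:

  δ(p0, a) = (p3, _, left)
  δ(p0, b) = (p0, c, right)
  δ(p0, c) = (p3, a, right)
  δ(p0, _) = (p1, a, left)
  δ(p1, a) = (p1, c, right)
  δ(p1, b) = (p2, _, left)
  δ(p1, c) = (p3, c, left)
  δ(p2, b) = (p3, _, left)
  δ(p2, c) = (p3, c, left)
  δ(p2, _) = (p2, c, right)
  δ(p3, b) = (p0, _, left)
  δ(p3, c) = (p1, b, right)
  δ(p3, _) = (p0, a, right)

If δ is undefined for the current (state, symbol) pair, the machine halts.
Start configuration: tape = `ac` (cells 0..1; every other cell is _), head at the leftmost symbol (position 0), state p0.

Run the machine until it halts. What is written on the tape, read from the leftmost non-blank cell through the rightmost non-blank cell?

state=p0 head=0 tape=_[a]c___   (p0,a)→(p3,_,left)
state=p3 head=-1 tape=[_]_c___   (p3,_)→(p0,a,right)
state=p0 head=0 tape=a[_]c___   (p0,_)→(p1,a,left)
state=p1 head=-1 tape=[a]ac___   (p1,a)→(p1,c,right)
state=p1 head=0 tape=c[a]c___   (p1,a)→(p1,c,right)
state=p1 head=1 tape=cc[c]___   (p1,c)→(p3,c,left)
state=p3 head=0 tape=c[c]c___   (p3,c)→(p1,b,right)
state=p1 head=1 tape=cb[c]___   (p1,c)→(p3,c,left)
state=p3 head=0 tape=c[b]c___   (p3,b)→(p0,_,left)
state=p0 head=-1 tape=[c]_c___   (p0,c)→(p3,a,right)
state=p3 head=0 tape=a[_]c___   (p3,_)→(p0,a,right)
state=p0 head=1 tape=aa[c]___   (p0,c)→(p3,a,right)
state=p3 head=2 tape=aaa[_]__   (p3,_)→(p0,a,right)
state=p0 head=3 tape=aaaa[_]_   (p0,_)→(p1,a,left)
state=p1 head=2 tape=aaa[a]a_   (p1,a)→(p1,c,right)
state=p1 head=3 tape=aaac[a]_   (p1,a)→(p1,c,right)
state=p1 head=4 tape=aaacc[_]
The non-blank tape span at halt is aaacc.

aaacc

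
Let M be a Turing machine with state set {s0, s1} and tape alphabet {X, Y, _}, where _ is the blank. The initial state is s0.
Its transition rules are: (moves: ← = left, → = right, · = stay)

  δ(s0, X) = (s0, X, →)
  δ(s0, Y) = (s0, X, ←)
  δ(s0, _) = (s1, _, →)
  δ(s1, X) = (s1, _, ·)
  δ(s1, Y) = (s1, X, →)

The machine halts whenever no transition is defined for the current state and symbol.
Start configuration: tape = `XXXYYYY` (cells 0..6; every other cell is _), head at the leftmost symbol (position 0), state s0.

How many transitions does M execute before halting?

state=s0 head=0 tape=[X]XXYYYY__   (s0,X)→(s0,X,→)
state=s0 head=1 tape=X[X]XYYYY__   (s0,X)→(s0,X,→)
state=s0 head=2 tape=XX[X]YYYY__   (s0,X)→(s0,X,→)
state=s0 head=3 tape=XXX[Y]YYY__   (s0,Y)→(s0,X,←)
state=s0 head=2 tape=XX[X]XYYY__   (s0,X)→(s0,X,→)
state=s0 head=3 tape=XXX[X]YYY__   (s0,X)→(s0,X,→)
state=s0 head=4 tape=XXXX[Y]YY__   (s0,Y)→(s0,X,←)
state=s0 head=3 tape=XXX[X]XYY__   (s0,X)→(s0,X,→)
state=s0 head=4 tape=XXXX[X]YY__   (s0,X)→(s0,X,→)
state=s0 head=5 tape=XXXXX[Y]Y__   (s0,Y)→(s0,X,←)
state=s0 head=4 tape=XXXX[X]XY__   (s0,X)→(s0,X,→)
state=s0 head=5 tape=XXXXX[X]Y__   (s0,X)→(s0,X,→)
state=s0 head=6 tape=XXXXXX[Y]__   (s0,Y)→(s0,X,←)
state=s0 head=5 tape=XXXXX[X]X__   (s0,X)→(s0,X,→)
state=s0 head=6 tape=XXXXXX[X]__   (s0,X)→(s0,X,→)
state=s0 head=7 tape=XXXXXXX[_]_   (s0,_)→(s1,_,→)
state=s1 head=8 tape=XXXXXXX_[_]
M halts after 16 transitions.

16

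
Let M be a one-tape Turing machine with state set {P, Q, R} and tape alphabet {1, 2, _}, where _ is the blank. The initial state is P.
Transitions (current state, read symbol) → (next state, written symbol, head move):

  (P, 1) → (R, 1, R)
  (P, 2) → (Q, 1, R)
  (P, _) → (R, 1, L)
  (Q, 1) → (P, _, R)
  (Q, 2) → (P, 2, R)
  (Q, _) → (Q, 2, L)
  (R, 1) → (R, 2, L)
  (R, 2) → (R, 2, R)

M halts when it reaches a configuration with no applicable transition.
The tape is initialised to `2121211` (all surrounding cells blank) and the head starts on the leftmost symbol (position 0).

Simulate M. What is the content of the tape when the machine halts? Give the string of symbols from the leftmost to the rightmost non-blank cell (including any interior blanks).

P | [2]121211_   read 2 → write 1, move R, go to Q
Q | 1[1]21211_   read 1 → write _, move R, go to P
P | 1_[2]1211_   read 2 → write 1, move R, go to Q
Q | 1_1[1]211_   read 1 → write _, move R, go to P
P | 1_1_[2]11_   read 2 → write 1, move R, go to Q
Q | 1_1_1[1]1_   read 1 → write _, move R, go to P
P | 1_1_1_[1]_   read 1 → write 1, move R, go to R
R | 1_1_1_1[_]
The non-blank tape span at halt is 1_1_1_1.

1_1_1_1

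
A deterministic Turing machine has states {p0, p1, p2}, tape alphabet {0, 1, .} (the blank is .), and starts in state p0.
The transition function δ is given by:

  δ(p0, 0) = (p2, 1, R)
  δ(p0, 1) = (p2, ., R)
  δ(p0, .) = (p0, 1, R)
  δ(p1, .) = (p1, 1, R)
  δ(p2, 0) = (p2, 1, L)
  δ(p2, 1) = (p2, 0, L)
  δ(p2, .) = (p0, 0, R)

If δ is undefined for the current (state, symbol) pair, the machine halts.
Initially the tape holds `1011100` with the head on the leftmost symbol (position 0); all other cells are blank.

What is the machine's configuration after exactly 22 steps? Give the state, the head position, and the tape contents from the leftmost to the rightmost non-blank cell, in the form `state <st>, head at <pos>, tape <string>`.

p0 | ..[1]011100   read 1 → write ., move R, go to p2
p2 | ...[0]11100   read 0 → write 1, move L, go to p2
p2 | ..[.]111100   read . → write 0, move R, go to p0
p0 | ..0[1]11100   read 1 → write ., move R, go to p2
p2 | ..0.[1]1100   read 1 → write 0, move L, go to p2
p2 | ..0[.]01100   read . → write 0, move R, go to p0
p0 | ..00[0]1100   read 0 → write 1, move R, go to p2
p2 | ..001[1]100   read 1 → write 0, move L, go to p2
p2 | ..00[1]0100   read 1 → write 0, move L, go to p2
p2 | ..0[0]00100   read 0 → write 1, move L, go to p2
p2 | ..[0]100100   read 0 → write 1, move L, go to p2
p2 | .[.]1100100   read . → write 0, move R, go to p0
p0 | .0[1]100100   read 1 → write ., move R, go to p2
p2 | .0.[1]00100   read 1 → write 0, move L, go to p2
p2 | .0[.]000100   read . → write 0, move R, go to p0
p0 | .00[0]00100   read 0 → write 1, move R, go to p2
p2 | .001[0]0100   read 0 → write 1, move L, go to p2
p2 | .00[1]10100   read 1 → write 0, move L, go to p2
p2 | .0[0]010100   read 0 → write 1, move L, go to p2
p2 | .[0]1010100   read 0 → write 1, move L, go to p2
p2 | [.]11010100   read . → write 0, move R, go to p0
p0 | 0[1]1010100   read 1 → write ., move R, go to p2
p2 | 0.[1]010100
After 22 steps: state p2, head at 0, tape 0.1010100.

state p2, head at 0, tape 0.1010100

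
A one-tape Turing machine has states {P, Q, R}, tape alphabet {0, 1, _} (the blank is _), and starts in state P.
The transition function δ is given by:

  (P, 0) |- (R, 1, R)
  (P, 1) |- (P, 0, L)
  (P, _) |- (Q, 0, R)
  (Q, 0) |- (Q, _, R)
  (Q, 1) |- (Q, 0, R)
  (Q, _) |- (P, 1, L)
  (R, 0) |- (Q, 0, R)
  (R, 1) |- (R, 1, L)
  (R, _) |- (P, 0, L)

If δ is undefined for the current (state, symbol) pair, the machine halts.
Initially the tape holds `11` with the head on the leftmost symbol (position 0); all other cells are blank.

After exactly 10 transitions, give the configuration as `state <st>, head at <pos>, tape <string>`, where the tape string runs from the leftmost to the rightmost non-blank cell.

P | _[1]1_   read 1 → write 0, move L, go to P
P | [_]01_   read _ → write 0, move R, go to Q
Q | 0[0]1_   read 0 → write _, move R, go to Q
Q | 0_[1]_   read 1 → write 0, move R, go to Q
Q | 0_0[_]   read _ → write 1, move L, go to P
P | 0_[0]1   read 0 → write 1, move R, go to R
R | 0_1[1]   read 1 → write 1, move L, go to R
R | 0_[1]1   read 1 → write 1, move L, go to R
R | 0[_]11   read _ → write 0, move L, go to P
P | [0]011   read 0 → write 1, move R, go to R
R | 1[0]11
After 10 steps: state R, head at 0, tape 1011.

state R, head at 0, tape 1011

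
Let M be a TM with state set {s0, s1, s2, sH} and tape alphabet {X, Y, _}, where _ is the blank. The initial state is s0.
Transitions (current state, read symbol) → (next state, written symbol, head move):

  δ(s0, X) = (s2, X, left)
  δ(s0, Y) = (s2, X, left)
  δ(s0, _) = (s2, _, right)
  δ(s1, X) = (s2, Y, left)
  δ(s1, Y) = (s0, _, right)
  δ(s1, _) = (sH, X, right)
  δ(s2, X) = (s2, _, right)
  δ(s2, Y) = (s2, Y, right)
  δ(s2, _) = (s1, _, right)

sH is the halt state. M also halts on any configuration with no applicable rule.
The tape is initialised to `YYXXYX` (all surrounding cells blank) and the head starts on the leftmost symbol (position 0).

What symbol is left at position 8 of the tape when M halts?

X

s0 | _[Y]YXXYX____   read Y → write X, move left, go to s2
s2 | [_]XYXXYX____   read _ → write _, move right, go to s1
s1 | _[X]YXXYX____   read X → write Y, move left, go to s2
s2 | [_]YYXXYX____   read _ → write _, move right, go to s1
s1 | _[Y]YXXYX____   read Y → write _, move right, go to s0
s0 | __[Y]XXYX____   read Y → write X, move left, go to s2
s2 | _[_]XXXYX____   read _ → write _, move right, go to s1
s1 | __[X]XXYX____   read X → write Y, move left, go to s2
s2 | _[_]YXXYX____   read _ → write _, move right, go to s1
s1 | __[Y]XXYX____   read Y → write _, move right, go to s0
s0 | ___[X]XYX____   read X → write X, move left, go to s2
s2 | __[_]XXYX____   read _ → write _, move right, go to s1
s1 | ___[X]XYX____   read X → write Y, move left, go to s2
s2 | __[_]YXYX____   read _ → write _, move right, go to s1
s1 | ___[Y]XYX____   read Y → write _, move right, go to s0
s0 | ____[X]YX____   read X → write X, move left, go to s2
s2 | ___[_]XYX____   read _ → write _, move right, go to s1
s1 | ____[X]YX____   read X → write Y, move left, go to s2
s2 | ___[_]YYX____   read _ → write _, move right, go to s1
s1 | ____[Y]YX____   read Y → write _, move right, go to s0
s0 | _____[Y]X____   read Y → write X, move left, go to s2
s2 | ____[_]XX____   read _ → write _, move right, go to s1
s1 | _____[X]X____   read X → write Y, move left, go to s2
s2 | ____[_]YX____   read _ → write _, move right, go to s1
s1 | _____[Y]X____   read Y → write _, move right, go to s0
s0 | ______[X]____   read X → write X, move left, go to s2
s2 | _____[_]X____   read _ → write _, move right, go to s1
s1 | ______[X]____   read X → write Y, move left, go to s2
s2 | _____[_]Y____   read _ → write _, move right, go to s1
s1 | ______[Y]____   read Y → write _, move right, go to s0
s0 | _______[_]___   read _ → write _, move right, go to s2
s2 | ________[_]__   read _ → write _, move right, go to s1
s1 | _________[_]_   read _ → write X, move right, go to sH
sH | _________X[_]
Cell 8 holds X when M halts.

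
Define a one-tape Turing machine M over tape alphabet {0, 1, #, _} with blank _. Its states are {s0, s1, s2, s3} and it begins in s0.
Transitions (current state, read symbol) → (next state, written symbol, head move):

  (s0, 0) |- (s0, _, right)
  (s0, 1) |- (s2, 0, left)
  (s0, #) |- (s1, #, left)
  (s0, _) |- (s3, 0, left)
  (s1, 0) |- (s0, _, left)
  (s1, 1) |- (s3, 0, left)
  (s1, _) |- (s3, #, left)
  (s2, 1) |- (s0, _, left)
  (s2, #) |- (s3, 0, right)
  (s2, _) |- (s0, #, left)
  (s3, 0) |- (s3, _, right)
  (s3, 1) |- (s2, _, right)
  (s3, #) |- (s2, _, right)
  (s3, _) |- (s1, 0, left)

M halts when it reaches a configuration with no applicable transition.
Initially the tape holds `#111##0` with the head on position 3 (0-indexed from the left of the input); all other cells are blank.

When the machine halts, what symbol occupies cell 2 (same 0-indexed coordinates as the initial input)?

0

s0 | #11[1]##0   read 1 → write 0, move left, go to s2
s2 | #1[1]0##0   read 1 → write _, move left, go to s0
s0 | #[1]_0##0   read 1 → write 0, move left, go to s2
s2 | [#]0_0##0   read # → write 0, move right, go to s3
s3 | 0[0]_0##0   read 0 → write _, move right, go to s3
s3 | 0_[_]0##0   read _ → write 0, move left, go to s1
s1 | 0[_]00##0   read _ → write #, move left, go to s3
s3 | [0]#00##0   read 0 → write _, move right, go to s3
s3 | _[#]00##0   read # → write _, move right, go to s2
s2 | __[0]0##0
Cell 2 holds 0 when M halts.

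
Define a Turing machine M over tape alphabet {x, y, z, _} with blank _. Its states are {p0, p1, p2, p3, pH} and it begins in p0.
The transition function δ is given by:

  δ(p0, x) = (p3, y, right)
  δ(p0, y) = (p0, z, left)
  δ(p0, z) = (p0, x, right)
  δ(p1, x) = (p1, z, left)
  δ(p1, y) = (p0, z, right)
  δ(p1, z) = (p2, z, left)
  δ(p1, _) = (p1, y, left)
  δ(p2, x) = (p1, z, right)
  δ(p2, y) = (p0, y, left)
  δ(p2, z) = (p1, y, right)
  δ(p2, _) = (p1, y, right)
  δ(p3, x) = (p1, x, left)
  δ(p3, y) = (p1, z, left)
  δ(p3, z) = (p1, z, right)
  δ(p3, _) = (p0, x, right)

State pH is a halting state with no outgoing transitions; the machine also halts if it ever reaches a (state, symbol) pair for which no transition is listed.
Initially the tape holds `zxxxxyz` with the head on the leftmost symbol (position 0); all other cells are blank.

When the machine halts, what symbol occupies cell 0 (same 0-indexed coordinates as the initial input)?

p0 | [z]xxxxyz_   read z → write x, move right, go to p0
p0 | x[x]xxxyz_   read x → write y, move right, go to p3
p3 | xy[x]xxyz_   read x → write x, move left, go to p1
p1 | x[y]xxxyz_   read y → write z, move right, go to p0
p0 | xz[x]xxyz_   read x → write y, move right, go to p3
p3 | xzy[x]xyz_   read x → write x, move left, go to p1
p1 | xz[y]xxyz_   read y → write z, move right, go to p0
p0 | xzz[x]xyz_   read x → write y, move right, go to p3
p3 | xzzy[x]yz_   read x → write x, move left, go to p1
p1 | xzz[y]xyz_   read y → write z, move right, go to p0
p0 | xzzz[x]yz_   read x → write y, move right, go to p3
p3 | xzzzy[y]z_   read y → write z, move left, go to p1
p1 | xzzz[y]zz_   read y → write z, move right, go to p0
p0 | xzzzz[z]z_   read z → write x, move right, go to p0
p0 | xzzzzx[z]_   read z → write x, move right, go to p0
p0 | xzzzzxx[_]
Cell 0 holds x when M halts.

x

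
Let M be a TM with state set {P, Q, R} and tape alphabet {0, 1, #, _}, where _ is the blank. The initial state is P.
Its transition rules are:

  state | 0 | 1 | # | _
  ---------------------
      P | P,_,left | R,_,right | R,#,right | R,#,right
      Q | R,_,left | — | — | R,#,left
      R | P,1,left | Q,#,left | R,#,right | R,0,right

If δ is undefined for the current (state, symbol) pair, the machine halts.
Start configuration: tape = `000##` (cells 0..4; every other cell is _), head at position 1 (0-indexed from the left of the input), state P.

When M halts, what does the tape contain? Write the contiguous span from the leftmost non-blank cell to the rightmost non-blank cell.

state=P head=1 tape=_0[0]0##   (P,0)→(P,_,left)
state=P head=0 tape=_[0]_0##   (P,0)→(P,_,left)
state=P head=-1 tape=[_]__0##   (P,_)→(R,#,right)
state=R head=0 tape=#[_]_0##   (R,_)→(R,0,right)
state=R head=1 tape=#0[_]0##   (R,_)→(R,0,right)
state=R head=2 tape=#00[0]##   (R,0)→(P,1,left)
state=P head=1 tape=#0[0]1##   (P,0)→(P,_,left)
state=P head=0 tape=#[0]_1##   (P,0)→(P,_,left)
state=P head=-1 tape=[#]__1##   (P,#)→(R,#,right)
state=R head=0 tape=#[_]_1##   (R,_)→(R,0,right)
state=R head=1 tape=#0[_]1##   (R,_)→(R,0,right)
state=R head=2 tape=#00[1]##   (R,1)→(Q,#,left)
state=Q head=1 tape=#0[0]###   (Q,0)→(R,_,left)
state=R head=0 tape=#[0]_###   (R,0)→(P,1,left)
state=P head=-1 tape=[#]1_###   (P,#)→(R,#,right)
state=R head=0 tape=#[1]_###   (R,1)→(Q,#,left)
state=Q head=-1 tape=[#]#_###
The non-blank tape span at halt is ##_###.

##_###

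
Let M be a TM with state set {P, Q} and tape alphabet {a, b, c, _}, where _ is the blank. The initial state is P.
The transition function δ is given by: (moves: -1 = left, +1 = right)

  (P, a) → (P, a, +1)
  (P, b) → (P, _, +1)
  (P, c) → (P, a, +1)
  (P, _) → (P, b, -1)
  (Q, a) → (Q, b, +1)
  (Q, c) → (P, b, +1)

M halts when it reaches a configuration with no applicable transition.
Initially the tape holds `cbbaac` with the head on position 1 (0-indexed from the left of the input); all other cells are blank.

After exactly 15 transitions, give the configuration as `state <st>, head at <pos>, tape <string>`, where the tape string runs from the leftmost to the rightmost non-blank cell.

state P, head at 6, tape c__aaa_bb

P | c[b]baac___   read b → write _, move +1, go to P
P | c_[b]aac___   read b → write _, move +1, go to P
P | c__[a]ac___   read a → write a, move +1, go to P
P | c__a[a]c___   read a → write a, move +1, go to P
P | c__aa[c]___   read c → write a, move +1, go to P
P | c__aaa[_]__   read _ → write b, move -1, go to P
P | c__aa[a]b__   read a → write a, move +1, go to P
P | c__aaa[b]__   read b → write _, move +1, go to P
P | c__aaa_[_]_   read _ → write b, move -1, go to P
P | c__aaa[_]b_   read _ → write b, move -1, go to P
P | c__aa[a]bb_   read a → write a, move +1, go to P
P | c__aaa[b]b_   read b → write _, move +1, go to P
P | c__aaa_[b]_   read b → write _, move +1, go to P
P | c__aaa__[_]   read _ → write b, move -1, go to P
P | c__aaa_[_]b   read _ → write b, move -1, go to P
P | c__aaa[_]bb
After 15 steps: state P, head at 6, tape c__aaa_bb.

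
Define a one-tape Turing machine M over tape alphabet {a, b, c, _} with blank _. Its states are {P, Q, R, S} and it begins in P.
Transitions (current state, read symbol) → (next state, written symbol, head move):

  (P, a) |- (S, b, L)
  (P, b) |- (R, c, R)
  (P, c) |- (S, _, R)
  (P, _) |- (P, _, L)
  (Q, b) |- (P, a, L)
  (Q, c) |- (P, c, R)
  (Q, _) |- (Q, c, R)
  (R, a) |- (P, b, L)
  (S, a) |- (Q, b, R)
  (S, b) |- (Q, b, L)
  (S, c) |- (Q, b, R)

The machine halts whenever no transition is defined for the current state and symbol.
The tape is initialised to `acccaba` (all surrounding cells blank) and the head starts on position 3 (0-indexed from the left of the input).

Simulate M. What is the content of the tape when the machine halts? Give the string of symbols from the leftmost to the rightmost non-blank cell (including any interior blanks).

state=P head=3 tape=acc[c]aba   (P,c)→(S,_,R)
state=S head=4 tape=acc_[a]ba   (S,a)→(Q,b,R)
state=Q head=5 tape=acc_b[b]a   (Q,b)→(P,a,L)
state=P head=4 tape=acc_[b]aa   (P,b)→(R,c,R)
state=R head=5 tape=acc_c[a]a   (R,a)→(P,b,L)
state=P head=4 tape=acc_[c]ba   (P,c)→(S,_,R)
state=S head=5 tape=acc__[b]a   (S,b)→(Q,b,L)
state=Q head=4 tape=acc_[_]ba   (Q,_)→(Q,c,R)
state=Q head=5 tape=acc_c[b]a   (Q,b)→(P,a,L)
state=P head=4 tape=acc_[c]aa   (P,c)→(S,_,R)
state=S head=5 tape=acc__[a]a   (S,a)→(Q,b,R)
state=Q head=6 tape=acc__b[a]
The non-blank tape span at halt is acc__ba.

acc__ba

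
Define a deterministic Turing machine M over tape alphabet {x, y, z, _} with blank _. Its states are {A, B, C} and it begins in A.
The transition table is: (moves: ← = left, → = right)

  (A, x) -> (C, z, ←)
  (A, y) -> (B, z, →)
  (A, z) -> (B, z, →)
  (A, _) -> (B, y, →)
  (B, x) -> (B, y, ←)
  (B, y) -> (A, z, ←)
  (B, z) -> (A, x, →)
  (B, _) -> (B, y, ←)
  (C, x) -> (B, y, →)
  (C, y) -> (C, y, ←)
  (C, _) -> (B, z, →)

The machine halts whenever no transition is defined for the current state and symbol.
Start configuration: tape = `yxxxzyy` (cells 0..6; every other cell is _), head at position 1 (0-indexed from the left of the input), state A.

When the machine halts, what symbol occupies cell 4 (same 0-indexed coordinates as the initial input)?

x

A | _y[x]xxzyy__   read x → write z, move ←, go to C
C | _[y]zxxzyy__   read y → write y, move ←, go to C
C | [_]yzxxzyy__   read _ → write z, move →, go to B
B | z[y]zxxzyy__   read y → write z, move ←, go to A
A | [z]zzxxzyy__   read z → write z, move →, go to B
B | z[z]zxxzyy__   read z → write x, move →, go to A
A | zx[z]xxzyy__   read z → write z, move →, go to B
B | zxz[x]xzyy__   read x → write y, move ←, go to B
B | zx[z]yxzyy__   read z → write x, move →, go to A
A | zxx[y]xzyy__   read y → write z, move →, go to B
B | zxxz[x]zyy__   read x → write y, move ←, go to B
B | zxx[z]yzyy__   read z → write x, move →, go to A
A | zxxx[y]zyy__   read y → write z, move →, go to B
B | zxxxz[z]yy__   read z → write x, move →, go to A
A | zxxxzx[y]y__   read y → write z, move →, go to B
B | zxxxzxz[y]__   read y → write z, move ←, go to A
A | zxxxzx[z]z__   read z → write z, move →, go to B
B | zxxxzxz[z]__   read z → write x, move →, go to A
A | zxxxzxzx[_]_   read _ → write y, move →, go to B
B | zxxxzxzxy[_]   read _ → write y, move ←, go to B
B | zxxxzxzx[y]y   read y → write z, move ←, go to A
A | zxxxzxz[x]zy   read x → write z, move ←, go to C
C | zxxxzx[z]zzy
Cell 4 holds x when M halts.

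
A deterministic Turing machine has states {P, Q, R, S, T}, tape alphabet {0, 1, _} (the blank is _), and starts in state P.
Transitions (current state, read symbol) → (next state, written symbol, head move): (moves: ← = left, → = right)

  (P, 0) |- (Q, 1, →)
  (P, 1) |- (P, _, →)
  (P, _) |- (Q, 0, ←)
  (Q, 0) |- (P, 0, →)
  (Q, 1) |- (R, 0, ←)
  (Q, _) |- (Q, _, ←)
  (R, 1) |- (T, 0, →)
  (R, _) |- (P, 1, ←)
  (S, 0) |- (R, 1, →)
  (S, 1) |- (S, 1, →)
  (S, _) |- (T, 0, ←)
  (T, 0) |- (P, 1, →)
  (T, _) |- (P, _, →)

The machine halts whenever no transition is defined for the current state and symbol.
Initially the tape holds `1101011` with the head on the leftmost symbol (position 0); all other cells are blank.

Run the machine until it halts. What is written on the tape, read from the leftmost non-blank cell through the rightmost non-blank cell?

state=P head=0 tape=[1]101011_   (P,1)→(P,_,→)
state=P head=1 tape=_[1]01011_   (P,1)→(P,_,→)
state=P head=2 tape=__[0]1011_   (P,0)→(Q,1,→)
state=Q head=3 tape=__1[1]011_   (Q,1)→(R,0,←)
state=R head=2 tape=__[1]0011_   (R,1)→(T,0,→)
state=T head=3 tape=__0[0]011_   (T,0)→(P,1,→)
state=P head=4 tape=__01[0]11_   (P,0)→(Q,1,→)
state=Q head=5 tape=__011[1]1_   (Q,1)→(R,0,←)
state=R head=4 tape=__01[1]01_   (R,1)→(T,0,→)
state=T head=5 tape=__010[0]1_   (T,0)→(P,1,→)
state=P head=6 tape=__0101[1]_   (P,1)→(P,_,→)
state=P head=7 tape=__0101_[_]   (P,_)→(Q,0,←)
state=Q head=6 tape=__0101[_]0   (Q,_)→(Q,_,←)
state=Q head=5 tape=__010[1]_0   (Q,1)→(R,0,←)
state=R head=4 tape=__01[0]0_0
The non-blank tape span at halt is 0100_0.

0100_0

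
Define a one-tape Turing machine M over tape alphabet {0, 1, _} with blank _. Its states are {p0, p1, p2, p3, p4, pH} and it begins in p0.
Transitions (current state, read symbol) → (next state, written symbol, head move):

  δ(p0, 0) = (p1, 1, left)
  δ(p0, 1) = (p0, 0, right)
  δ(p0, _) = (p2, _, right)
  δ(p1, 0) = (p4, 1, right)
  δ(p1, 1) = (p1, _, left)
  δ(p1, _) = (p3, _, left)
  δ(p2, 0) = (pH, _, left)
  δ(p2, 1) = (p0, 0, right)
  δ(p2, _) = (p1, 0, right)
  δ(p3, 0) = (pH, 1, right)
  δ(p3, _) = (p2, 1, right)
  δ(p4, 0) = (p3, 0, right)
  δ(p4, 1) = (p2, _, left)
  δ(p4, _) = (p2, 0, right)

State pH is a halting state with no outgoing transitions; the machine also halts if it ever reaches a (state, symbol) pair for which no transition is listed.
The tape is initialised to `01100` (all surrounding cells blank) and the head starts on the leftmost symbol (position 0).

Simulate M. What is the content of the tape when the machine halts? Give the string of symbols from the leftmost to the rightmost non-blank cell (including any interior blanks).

state=p0 head=0 tape=__[0]1100   (p0,0)→(p1,1,left)
state=p1 head=-1 tape=_[_]11100   (p1,_)→(p3,_,left)
state=p3 head=-2 tape=[_]_11100   (p3,_)→(p2,1,right)
state=p2 head=-1 tape=1[_]11100   (p2,_)→(p1,0,right)
state=p1 head=0 tape=10[1]1100   (p1,1)→(p1,_,left)
state=p1 head=-1 tape=1[0]_1100   (p1,0)→(p4,1,right)
state=p4 head=0 tape=11[_]1100   (p4,_)→(p2,0,right)
state=p2 head=1 tape=110[1]100   (p2,1)→(p0,0,right)
state=p0 head=2 tape=1100[1]00   (p0,1)→(p0,0,right)
state=p0 head=3 tape=11000[0]0   (p0,0)→(p1,1,left)
state=p1 head=2 tape=1100[0]10   (p1,0)→(p4,1,right)
state=p4 head=3 tape=11001[1]0   (p4,1)→(p2,_,left)
state=p2 head=2 tape=1100[1]_0   (p2,1)→(p0,0,right)
state=p0 head=3 tape=11000[_]0   (p0,_)→(p2,_,right)
state=p2 head=4 tape=11000_[0]   (p2,0)→(pH,_,left)
state=pH head=3 tape=11000[_]_
The non-blank tape span at halt is 11000.

11000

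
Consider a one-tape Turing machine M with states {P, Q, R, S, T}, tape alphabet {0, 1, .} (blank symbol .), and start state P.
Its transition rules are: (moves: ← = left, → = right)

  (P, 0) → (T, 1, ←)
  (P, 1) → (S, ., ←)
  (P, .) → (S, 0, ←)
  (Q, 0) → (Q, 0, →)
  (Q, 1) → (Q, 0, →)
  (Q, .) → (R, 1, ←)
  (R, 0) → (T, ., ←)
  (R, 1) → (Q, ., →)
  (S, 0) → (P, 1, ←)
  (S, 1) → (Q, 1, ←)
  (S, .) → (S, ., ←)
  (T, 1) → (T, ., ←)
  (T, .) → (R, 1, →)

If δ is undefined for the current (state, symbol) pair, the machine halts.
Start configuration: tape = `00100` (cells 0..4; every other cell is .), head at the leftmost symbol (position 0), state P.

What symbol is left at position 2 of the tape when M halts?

0

P | .[0]0100.   read 0 → write 1, move ←, go to T
T | [.]10100.   read . → write 1, move →, go to R
R | 1[1]0100.   read 1 → write ., move →, go to Q
Q | 1.[0]100.   read 0 → write 0, move →, go to Q
Q | 1.0[1]00.   read 1 → write 0, move →, go to Q
Q | 1.00[0]0.   read 0 → write 0, move →, go to Q
Q | 1.000[0].   read 0 → write 0, move →, go to Q
Q | 1.0000[.]   read . → write 1, move ←, go to R
R | 1.000[0]1   read 0 → write ., move ←, go to T
T | 1.00[0].1
Cell 2 holds 0 when M halts.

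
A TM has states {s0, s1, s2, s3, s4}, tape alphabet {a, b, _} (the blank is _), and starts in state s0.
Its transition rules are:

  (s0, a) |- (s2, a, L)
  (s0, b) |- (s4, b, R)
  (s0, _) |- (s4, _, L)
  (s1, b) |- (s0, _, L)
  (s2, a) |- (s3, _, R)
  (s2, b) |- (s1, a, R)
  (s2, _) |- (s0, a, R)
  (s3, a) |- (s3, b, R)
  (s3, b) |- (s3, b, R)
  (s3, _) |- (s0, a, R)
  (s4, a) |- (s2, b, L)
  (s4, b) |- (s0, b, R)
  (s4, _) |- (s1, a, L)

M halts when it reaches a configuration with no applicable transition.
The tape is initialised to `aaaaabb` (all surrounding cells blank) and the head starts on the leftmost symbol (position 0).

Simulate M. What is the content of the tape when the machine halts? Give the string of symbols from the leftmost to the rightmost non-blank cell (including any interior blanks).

s0 | _[a]aaaabb__   read a → write a, move L, go to s2
s2 | [_]aaaaabb__   read _ → write a, move R, go to s0
s0 | a[a]aaaabb__   read a → write a, move L, go to s2
s2 | [a]aaaaabb__   read a → write _, move R, go to s3
s3 | _[a]aaaabb__   read a → write b, move R, go to s3
s3 | _b[a]aaabb__   read a → write b, move R, go to s3
s3 | _bb[a]aabb__   read a → write b, move R, go to s3
s3 | _bbb[a]abb__   read a → write b, move R, go to s3
s3 | _bbbb[a]bb__   read a → write b, move R, go to s3
s3 | _bbbbb[b]b__   read b → write b, move R, go to s3
s3 | _bbbbbb[b]__   read b → write b, move R, go to s3
s3 | _bbbbbbb[_]_   read _ → write a, move R, go to s0
s0 | _bbbbbbba[_]   read _ → write _, move L, go to s4
s4 | _bbbbbbb[a]_   read a → write b, move L, go to s2
s2 | _bbbbbb[b]b_   read b → write a, move R, go to s1
s1 | _bbbbbba[b]_   read b → write _, move L, go to s0
s0 | _bbbbbb[a]__   read a → write a, move L, go to s2
s2 | _bbbbb[b]a__   read b → write a, move R, go to s1
s1 | _bbbbba[a]__
The non-blank tape span at halt is bbbbbaa.

bbbbbaa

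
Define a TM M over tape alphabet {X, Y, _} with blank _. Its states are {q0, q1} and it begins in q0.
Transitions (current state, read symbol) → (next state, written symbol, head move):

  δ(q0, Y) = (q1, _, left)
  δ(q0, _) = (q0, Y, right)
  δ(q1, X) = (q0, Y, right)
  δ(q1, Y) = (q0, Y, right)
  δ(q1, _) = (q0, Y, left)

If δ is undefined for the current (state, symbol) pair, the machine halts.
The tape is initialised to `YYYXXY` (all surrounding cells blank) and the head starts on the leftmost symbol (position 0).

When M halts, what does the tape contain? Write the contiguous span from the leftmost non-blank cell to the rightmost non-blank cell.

YYYYYXXY

state=q0 head=0 tape=__[Y]YYXXY   (q0,Y)→(q1,_,left)
state=q1 head=-1 tape=_[_]_YYXXY   (q1,_)→(q0,Y,left)
state=q0 head=-2 tape=[_]Y_YYXXY   (q0,_)→(q0,Y,right)
state=q0 head=-1 tape=Y[Y]_YYXXY   (q0,Y)→(q1,_,left)
state=q1 head=-2 tape=[Y]__YYXXY   (q1,Y)→(q0,Y,right)
state=q0 head=-1 tape=Y[_]_YYXXY   (q0,_)→(q0,Y,right)
state=q0 head=0 tape=YY[_]YYXXY   (q0,_)→(q0,Y,right)
state=q0 head=1 tape=YYY[Y]YXXY   (q0,Y)→(q1,_,left)
state=q1 head=0 tape=YY[Y]_YXXY   (q1,Y)→(q0,Y,right)
state=q0 head=1 tape=YYY[_]YXXY   (q0,_)→(q0,Y,right)
state=q0 head=2 tape=YYYY[Y]XXY   (q0,Y)→(q1,_,left)
state=q1 head=1 tape=YYY[Y]_XXY   (q1,Y)→(q0,Y,right)
state=q0 head=2 tape=YYYY[_]XXY   (q0,_)→(q0,Y,right)
state=q0 head=3 tape=YYYYY[X]XY
The non-blank tape span at halt is YYYYYXXY.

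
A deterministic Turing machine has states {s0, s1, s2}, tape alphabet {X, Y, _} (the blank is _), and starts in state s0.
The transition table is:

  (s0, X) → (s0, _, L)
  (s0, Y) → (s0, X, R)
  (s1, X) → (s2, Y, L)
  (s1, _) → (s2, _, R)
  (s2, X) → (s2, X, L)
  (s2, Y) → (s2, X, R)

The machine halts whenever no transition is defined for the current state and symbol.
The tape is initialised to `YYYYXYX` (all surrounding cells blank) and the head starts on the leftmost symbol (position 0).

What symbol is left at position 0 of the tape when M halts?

_

state=s0 head=0 tape=_[Y]YYYXYX   (s0,Y)→(s0,X,R)
state=s0 head=1 tape=_X[Y]YYXYX   (s0,Y)→(s0,X,R)
state=s0 head=2 tape=_XX[Y]YXYX   (s0,Y)→(s0,X,R)
state=s0 head=3 tape=_XXX[Y]XYX   (s0,Y)→(s0,X,R)
state=s0 head=4 tape=_XXXX[X]YX   (s0,X)→(s0,_,L)
state=s0 head=3 tape=_XXX[X]_YX   (s0,X)→(s0,_,L)
state=s0 head=2 tape=_XX[X]__YX   (s0,X)→(s0,_,L)
state=s0 head=1 tape=_X[X]___YX   (s0,X)→(s0,_,L)
state=s0 head=0 tape=_[X]____YX   (s0,X)→(s0,_,L)
state=s0 head=-1 tape=[_]_____YX
Cell 0 holds _ when M halts.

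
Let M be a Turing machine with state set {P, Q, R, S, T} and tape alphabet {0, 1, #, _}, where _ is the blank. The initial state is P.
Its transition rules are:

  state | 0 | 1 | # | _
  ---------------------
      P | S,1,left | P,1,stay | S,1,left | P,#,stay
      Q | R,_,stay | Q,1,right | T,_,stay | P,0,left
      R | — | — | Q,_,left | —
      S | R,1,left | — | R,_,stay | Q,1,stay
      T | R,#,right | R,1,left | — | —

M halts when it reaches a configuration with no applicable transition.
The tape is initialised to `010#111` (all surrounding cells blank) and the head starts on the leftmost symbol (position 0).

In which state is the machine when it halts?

R

state=P head=0 tape=_[0]10#111   (P,0)→(S,1,left)
state=S head=-1 tape=[_]110#111   (S,_)→(Q,1,stay)
state=Q head=-1 tape=[1]110#111   (Q,1)→(Q,1,right)
state=Q head=0 tape=1[1]10#111   (Q,1)→(Q,1,right)
state=Q head=1 tape=11[1]0#111   (Q,1)→(Q,1,right)
state=Q head=2 tape=111[0]#111   (Q,0)→(R,_,stay)
state=R head=2 tape=111[_]#111
No transition is defined for (R, _); M halts in state R.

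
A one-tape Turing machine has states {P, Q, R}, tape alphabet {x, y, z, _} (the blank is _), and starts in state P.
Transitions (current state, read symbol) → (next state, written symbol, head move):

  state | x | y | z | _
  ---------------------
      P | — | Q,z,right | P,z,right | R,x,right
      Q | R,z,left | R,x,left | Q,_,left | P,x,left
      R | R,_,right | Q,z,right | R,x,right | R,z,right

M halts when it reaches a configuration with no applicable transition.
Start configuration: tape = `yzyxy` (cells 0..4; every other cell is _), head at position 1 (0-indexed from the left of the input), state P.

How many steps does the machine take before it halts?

8

state=P head=1 tape=y[z]yxy_   (P,z)→(P,z,right)
state=P head=2 tape=yz[y]xy_   (P,y)→(Q,z,right)
state=Q head=3 tape=yzz[x]y_   (Q,x)→(R,z,left)
state=R head=2 tape=yz[z]zy_   (R,z)→(R,x,right)
state=R head=3 tape=yzx[z]y_   (R,z)→(R,x,right)
state=R head=4 tape=yzxx[y]_   (R,y)→(Q,z,right)
state=Q head=5 tape=yzxxz[_]   (Q,_)→(P,x,left)
state=P head=4 tape=yzxx[z]x   (P,z)→(P,z,right)
state=P head=5 tape=yzxxz[x]
M halts after 8 transitions.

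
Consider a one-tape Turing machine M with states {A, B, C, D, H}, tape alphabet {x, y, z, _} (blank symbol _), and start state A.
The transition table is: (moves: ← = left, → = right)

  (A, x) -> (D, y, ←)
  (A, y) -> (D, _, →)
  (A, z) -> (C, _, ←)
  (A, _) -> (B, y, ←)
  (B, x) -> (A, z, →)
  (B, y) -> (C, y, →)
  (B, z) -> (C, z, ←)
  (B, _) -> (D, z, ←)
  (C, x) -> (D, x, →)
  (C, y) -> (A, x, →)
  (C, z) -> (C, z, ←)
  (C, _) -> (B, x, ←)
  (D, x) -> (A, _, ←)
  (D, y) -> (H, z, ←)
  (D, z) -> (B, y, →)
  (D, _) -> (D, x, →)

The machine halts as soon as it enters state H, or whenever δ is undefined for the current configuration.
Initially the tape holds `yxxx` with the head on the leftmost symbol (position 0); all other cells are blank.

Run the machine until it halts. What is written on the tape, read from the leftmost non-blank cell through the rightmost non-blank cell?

xyzy_x

A | __[y]xxx   read y → write _, move →, go to D
D | ___[x]xx   read x → write _, move ←, go to A
A | __[_]_xx   read _ → write y, move ←, go to B
B | _[_]y_xx   read _ → write z, move ←, go to D
D | [_]zy_xx   read _ → write x, move →, go to D
D | x[z]y_xx   read z → write y, move →, go to B
B | xy[y]_xx   read y → write y, move →, go to C
C | xyy[_]xx   read _ → write x, move ←, go to B
B | xy[y]xxx   read y → write y, move →, go to C
C | xyy[x]xx   read x → write x, move →, go to D
D | xyyx[x]x   read x → write _, move ←, go to A
A | xyy[x]_x   read x → write y, move ←, go to D
D | xy[y]y_x   read y → write z, move ←, go to H
H | x[y]zy_x
The non-blank tape span at halt is xyzy_x.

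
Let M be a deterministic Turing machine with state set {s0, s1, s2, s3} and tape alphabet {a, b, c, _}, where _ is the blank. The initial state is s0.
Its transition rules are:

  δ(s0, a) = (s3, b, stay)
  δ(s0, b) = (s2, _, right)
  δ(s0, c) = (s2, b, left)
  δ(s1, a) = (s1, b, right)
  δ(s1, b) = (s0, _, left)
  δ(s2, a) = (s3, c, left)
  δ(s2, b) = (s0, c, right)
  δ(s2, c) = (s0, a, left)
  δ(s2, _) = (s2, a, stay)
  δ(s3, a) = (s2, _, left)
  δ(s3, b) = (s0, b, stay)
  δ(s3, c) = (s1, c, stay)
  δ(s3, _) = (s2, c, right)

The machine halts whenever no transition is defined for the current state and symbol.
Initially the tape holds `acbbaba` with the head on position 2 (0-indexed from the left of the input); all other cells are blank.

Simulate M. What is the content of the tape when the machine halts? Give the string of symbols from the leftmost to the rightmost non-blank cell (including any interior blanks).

s0 | ac[b]baba_   read b → write _, move right, go to s2
s2 | ac_[b]aba_   read b → write c, move right, go to s0
s0 | ac_c[a]ba_   read a → write b, move stay, go to s3
s3 | ac_c[b]ba_   read b → write b, move stay, go to s0
s0 | ac_c[b]ba_   read b → write _, move right, go to s2
s2 | ac_c_[b]a_   read b → write c, move right, go to s0
s0 | ac_c_c[a]_   read a → write b, move stay, go to s3
s3 | ac_c_c[b]_   read b → write b, move stay, go to s0
s0 | ac_c_c[b]_   read b → write _, move right, go to s2
s2 | ac_c_c_[_]   read _ → write a, move stay, go to s2
s2 | ac_c_c_[a]   read a → write c, move left, go to s3
s3 | ac_c_c[_]c   read _ → write c, move right, go to s2
s2 | ac_c_cc[c]   read c → write a, move left, go to s0
s0 | ac_c_c[c]a   read c → write b, move left, go to s2
s2 | ac_c_[c]ba   read c → write a, move left, go to s0
s0 | ac_c[_]aba
The non-blank tape span at halt is ac_c_aba.

ac_c_aba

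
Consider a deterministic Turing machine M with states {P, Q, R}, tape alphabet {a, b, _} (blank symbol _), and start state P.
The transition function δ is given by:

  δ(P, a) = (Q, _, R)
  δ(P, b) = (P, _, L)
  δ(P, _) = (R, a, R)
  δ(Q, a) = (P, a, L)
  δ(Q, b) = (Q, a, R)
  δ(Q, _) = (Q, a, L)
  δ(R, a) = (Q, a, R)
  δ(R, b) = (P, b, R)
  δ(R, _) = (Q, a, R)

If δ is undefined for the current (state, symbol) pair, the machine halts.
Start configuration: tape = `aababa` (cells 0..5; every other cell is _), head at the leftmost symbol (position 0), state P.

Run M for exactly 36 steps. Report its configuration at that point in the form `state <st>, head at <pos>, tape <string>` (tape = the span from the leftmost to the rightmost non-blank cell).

state P, head at 6, tape aaaaaa_a

state=P head=0 tape=[a]ababa__   (P,a)→(Q,_,R)
state=Q head=1 tape=_[a]baba__   (Q,a)→(P,a,L)
state=P head=0 tape=[_]ababa__   (P,_)→(R,a,R)
state=R head=1 tape=a[a]baba__   (R,a)→(Q,a,R)
state=Q head=2 tape=aa[b]aba__   (Q,b)→(Q,a,R)
state=Q head=3 tape=aaa[a]ba__   (Q,a)→(P,a,L)
state=P head=2 tape=aa[a]aba__   (P,a)→(Q,_,R)
state=Q head=3 tape=aa_[a]ba__   (Q,a)→(P,a,L)
state=P head=2 tape=aa[_]aba__   (P,_)→(R,a,R)
state=R head=3 tape=aaa[a]ba__   (R,a)→(Q,a,R)
state=Q head=4 tape=aaaa[b]a__   (Q,b)→(Q,a,R)
state=Q head=5 tape=aaaaa[a]__   (Q,a)→(P,a,L)
state=P head=4 tape=aaaa[a]a__   (P,a)→(Q,_,R)
state=Q head=5 tape=aaaa_[a]__   (Q,a)→(P,a,L)
state=P head=4 tape=aaaa[_]a__   (P,_)→(R,a,R)
state=R head=5 tape=aaaaa[a]__   (R,a)→(Q,a,R)
state=Q head=6 tape=aaaaaa[_]_   (Q,_)→(Q,a,L)
state=Q head=5 tape=aaaaa[a]a_   (Q,a)→(P,a,L)
state=P head=4 tape=aaaa[a]aa_   (P,a)→(Q,_,R)
state=Q head=5 tape=aaaa_[a]a_   (Q,a)→(P,a,L)
state=P head=4 tape=aaaa[_]aa_   (P,_)→(R,a,R)
state=R head=5 tape=aaaaa[a]a_   (R,a)→(Q,a,R)
state=Q head=6 tape=aaaaaa[a]_   (Q,a)→(P,a,L)
state=P head=5 tape=aaaaa[a]a_   (P,a)→(Q,_,R)
state=Q head=6 tape=aaaaa_[a]_   (Q,a)→(P,a,L)
state=P head=5 tape=aaaaa[_]a_   (P,_)→(R,a,R)
state=R head=6 tape=aaaaaa[a]_   (R,a)→(Q,a,R)
state=Q head=7 tape=aaaaaaa[_]   (Q,_)→(Q,a,L)
state=Q head=6 tape=aaaaaa[a]a   (Q,a)→(P,a,L)
state=P head=5 tape=aaaaa[a]aa   (P,a)→(Q,_,R)
state=Q head=6 tape=aaaaa_[a]a   (Q,a)→(P,a,L)
state=P head=5 tape=aaaaa[_]aa   (P,_)→(R,a,R)
state=R head=6 tape=aaaaaa[a]a   (R,a)→(Q,a,R)
state=Q head=7 tape=aaaaaaa[a]   (Q,a)→(P,a,L)
state=P head=6 tape=aaaaaa[a]a   (P,a)→(Q,_,R)
state=Q head=7 tape=aaaaaa_[a]   (Q,a)→(P,a,L)
state=P head=6 tape=aaaaaa[_]a
After 36 steps: state P, head at 6, tape aaaaaa_a.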